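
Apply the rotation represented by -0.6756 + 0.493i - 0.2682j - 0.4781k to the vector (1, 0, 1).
(0.29, 1.304, -0.464)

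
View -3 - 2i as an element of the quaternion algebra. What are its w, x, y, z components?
-3 - 2i + 0j + 0k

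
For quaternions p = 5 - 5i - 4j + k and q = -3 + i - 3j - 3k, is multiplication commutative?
No: pq = -19 + 35i - 17j + k ≠ -19 + 5i + 11j - 37k = qp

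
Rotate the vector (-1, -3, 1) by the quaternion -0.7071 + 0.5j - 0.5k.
(1.414, -2.707, 1.293)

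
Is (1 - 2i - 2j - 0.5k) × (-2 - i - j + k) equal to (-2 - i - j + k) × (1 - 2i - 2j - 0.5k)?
No: pq = -5.5 + 0.5i + 5.5j + 2k ≠ -5.5 + 5.5i + 0.5j + 2k = qp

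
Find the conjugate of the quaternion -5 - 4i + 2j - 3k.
-5 + 4i - 2j + 3k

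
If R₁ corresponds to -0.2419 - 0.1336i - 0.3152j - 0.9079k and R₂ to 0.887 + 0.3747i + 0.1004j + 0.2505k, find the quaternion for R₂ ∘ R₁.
0.0946 - 0.2213i + 0.0029j - 0.9706k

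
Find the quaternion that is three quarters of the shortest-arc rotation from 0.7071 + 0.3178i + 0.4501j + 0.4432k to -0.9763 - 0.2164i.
0.9518 + 0.2546i + 0.1219j + 0.12k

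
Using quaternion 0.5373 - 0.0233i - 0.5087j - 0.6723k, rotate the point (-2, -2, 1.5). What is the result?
(-1.422, 2.271, -1.752)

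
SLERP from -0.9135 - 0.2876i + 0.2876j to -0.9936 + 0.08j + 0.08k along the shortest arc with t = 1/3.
-0.9552 - 0.1943i + 0.2215j + 0.0272k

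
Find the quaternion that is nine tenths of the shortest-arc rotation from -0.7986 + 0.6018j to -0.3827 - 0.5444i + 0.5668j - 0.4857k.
-0.4439 - 0.5024i + 0.5914j - 0.4482k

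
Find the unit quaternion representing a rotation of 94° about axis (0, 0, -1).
0.682 - 0.7314k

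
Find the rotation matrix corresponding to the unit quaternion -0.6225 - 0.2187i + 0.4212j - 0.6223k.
[[-0.1293, -0.959, -0.2522], [0.5905, 0.1298, -0.7965], [0.7966, -0.2519, 0.5495]]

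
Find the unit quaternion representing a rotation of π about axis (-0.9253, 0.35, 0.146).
-0.9253i + 0.35j + 0.146k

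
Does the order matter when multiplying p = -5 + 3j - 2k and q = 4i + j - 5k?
Yes: pq = -13 - 33i - 13j + 13k ≠ -13 - 7i + 3j + 37k = qp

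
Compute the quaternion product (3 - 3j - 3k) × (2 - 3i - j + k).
6 - 15i - 12k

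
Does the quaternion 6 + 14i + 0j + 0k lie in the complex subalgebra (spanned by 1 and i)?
Yes. The quaternion 6 + 14i has j- and k-coefficients y = z = 0, so it lies in the complex subalgebra spanned by 1 and i.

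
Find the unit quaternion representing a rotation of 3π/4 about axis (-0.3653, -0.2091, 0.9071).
0.3827 - 0.3375i - 0.1932j + 0.8381k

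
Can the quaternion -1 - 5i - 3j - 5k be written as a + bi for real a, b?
No. The quaternion -1 - 5i - 3j - 5k has j-coefficient y = -3 and k-coefficient z = -5, not both zero, so it does not lie in the complex subalgebra spanned by 1 and i.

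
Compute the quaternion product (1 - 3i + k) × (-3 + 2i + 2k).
1 + 11i + 8j - k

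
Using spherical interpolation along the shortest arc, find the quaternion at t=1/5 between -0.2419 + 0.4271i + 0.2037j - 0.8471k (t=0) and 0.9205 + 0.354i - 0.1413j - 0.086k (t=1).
-0.5082 + 0.2958i + 0.2353j - 0.7739k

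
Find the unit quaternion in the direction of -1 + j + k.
-0.5774 + 0.5774j + 0.5774k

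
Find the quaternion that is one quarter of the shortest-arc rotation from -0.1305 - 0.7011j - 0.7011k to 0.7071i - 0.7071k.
-0.1066 + 0.2117i - 0.5729j - 0.7846k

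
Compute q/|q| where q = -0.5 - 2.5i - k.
-0.1826 - 0.9129i - 0.3651k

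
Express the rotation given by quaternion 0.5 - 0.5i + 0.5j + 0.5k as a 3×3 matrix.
[[0, -1, 0], [0, 0, 1], [-1, 0, 0]]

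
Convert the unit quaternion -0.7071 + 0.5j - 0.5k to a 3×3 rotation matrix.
[[0, -0.7071, -0.7071], [0.7071, 0.5, -0.5], [0.7071, -0.5, 0.5]]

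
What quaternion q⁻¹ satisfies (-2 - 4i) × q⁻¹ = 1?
-0.1 + 0.2i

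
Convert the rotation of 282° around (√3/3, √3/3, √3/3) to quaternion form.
-0.7771 + 0.3633i + 0.3633j + 0.3633k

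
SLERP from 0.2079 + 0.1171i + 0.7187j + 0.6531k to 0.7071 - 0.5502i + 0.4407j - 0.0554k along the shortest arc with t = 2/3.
0.6309 - 0.3745i + 0.6393j + 0.2302k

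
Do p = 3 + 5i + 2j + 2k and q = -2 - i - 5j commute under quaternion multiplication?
No: pq = 9 - 3i - 21j - 27k ≠ 9 - 23i - 17j + 19k = qp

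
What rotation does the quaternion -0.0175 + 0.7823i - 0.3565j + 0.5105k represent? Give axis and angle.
axis = (0.7824, -0.3566, 0.5106), θ = 182°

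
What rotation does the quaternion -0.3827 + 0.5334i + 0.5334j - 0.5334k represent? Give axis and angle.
axis = (√3/3, √3/3, -√3/3), θ = 5π/4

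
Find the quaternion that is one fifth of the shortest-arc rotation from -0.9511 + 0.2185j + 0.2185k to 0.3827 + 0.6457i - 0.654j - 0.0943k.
-0.9033 - 0.1533i + 0.3419j + 0.209k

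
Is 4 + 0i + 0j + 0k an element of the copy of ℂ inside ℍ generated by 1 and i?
Yes. The quaternion 4 has j- and k-coefficients y = z = 0, so it lies in the complex subalgebra spanned by 1 and i.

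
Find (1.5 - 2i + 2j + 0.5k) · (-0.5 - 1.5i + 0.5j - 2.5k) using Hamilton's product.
-3.5 - 6.5i - 6j - 2k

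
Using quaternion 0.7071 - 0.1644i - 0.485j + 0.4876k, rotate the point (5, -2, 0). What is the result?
(1.33, 3.304, 4.039)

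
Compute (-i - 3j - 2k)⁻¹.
0.0714i + 0.2143j + 0.1429k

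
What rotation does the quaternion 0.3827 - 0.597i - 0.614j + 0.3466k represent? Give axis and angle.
axis = (-0.6462, -0.6646, 0.3752), θ = 3π/4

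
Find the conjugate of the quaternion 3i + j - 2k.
-3i - j + 2k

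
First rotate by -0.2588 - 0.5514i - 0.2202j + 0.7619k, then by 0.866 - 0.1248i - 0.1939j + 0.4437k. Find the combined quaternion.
-0.6737 - 0.4952i - 0.2901j + 0.4655k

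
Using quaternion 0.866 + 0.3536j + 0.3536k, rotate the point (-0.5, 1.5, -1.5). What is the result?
(-2.087, 0.444, -0.444)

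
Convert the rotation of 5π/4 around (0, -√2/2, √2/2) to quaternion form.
-0.3827 - 0.6533j + 0.6533k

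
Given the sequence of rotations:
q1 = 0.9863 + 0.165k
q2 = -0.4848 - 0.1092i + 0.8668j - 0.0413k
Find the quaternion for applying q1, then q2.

q2 · q1 = -0.4713 + 0.0353i + 0.8729j - 0.1207k
-0.4713 + 0.0353i + 0.8729j - 0.1207k


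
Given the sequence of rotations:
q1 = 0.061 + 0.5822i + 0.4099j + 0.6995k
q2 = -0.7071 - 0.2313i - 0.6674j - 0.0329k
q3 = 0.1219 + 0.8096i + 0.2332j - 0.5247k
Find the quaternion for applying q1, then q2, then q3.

q2 · q1 = 0.3881 - 0.8791i - 0.1879j - 0.2029k
q3 · q2 · q1 = 0.6964 + 0.0611i + 0.6931j - 0.1755k
0.6964 + 0.0611i + 0.6931j - 0.1755k


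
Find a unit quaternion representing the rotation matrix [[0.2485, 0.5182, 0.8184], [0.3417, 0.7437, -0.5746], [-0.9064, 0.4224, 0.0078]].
0.7071 + 0.3525i + 0.6098j - 0.0624k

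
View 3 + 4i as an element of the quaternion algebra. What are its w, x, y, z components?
3 + 4i + 0j + 0k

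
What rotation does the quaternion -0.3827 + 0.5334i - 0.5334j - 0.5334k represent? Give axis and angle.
axis = (√3/3, -√3/3, -√3/3), θ = 5π/4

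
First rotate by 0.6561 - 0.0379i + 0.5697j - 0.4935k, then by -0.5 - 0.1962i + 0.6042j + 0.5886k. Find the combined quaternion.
-0.3892 - 0.7433i - 0.0076j + 0.5441k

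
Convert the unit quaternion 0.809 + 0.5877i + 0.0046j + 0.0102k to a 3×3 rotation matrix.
[[0.9997, -0.0111, 0.0194], [0.0219, 0.309, -0.9508], [0.0045, 0.951, 0.3092]]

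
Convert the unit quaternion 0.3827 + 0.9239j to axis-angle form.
axis = (0, 1, 0), θ = 3π/4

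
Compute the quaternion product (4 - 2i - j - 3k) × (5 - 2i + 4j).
20 - 6i + 17j - 25k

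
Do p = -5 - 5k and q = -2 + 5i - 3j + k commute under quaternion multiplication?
No: pq = 15 - 40i - 10j + 5k ≠ 15 - 10i + 40j + 5k = qp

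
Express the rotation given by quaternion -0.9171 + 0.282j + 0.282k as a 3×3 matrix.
[[0.6819, 0.5172, -0.5172], [-0.5172, 0.841, 0.159], [0.5172, 0.159, 0.841]]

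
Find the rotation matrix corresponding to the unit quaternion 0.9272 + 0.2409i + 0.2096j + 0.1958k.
[[0.8355, -0.2621, 0.483], [0.4641, 0.8073, -0.3646], [-0.2943, 0.5288, 0.7961]]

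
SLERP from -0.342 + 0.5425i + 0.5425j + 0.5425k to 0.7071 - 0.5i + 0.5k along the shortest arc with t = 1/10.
-0.4241 + 0.588i + 0.5199j + 0.4517k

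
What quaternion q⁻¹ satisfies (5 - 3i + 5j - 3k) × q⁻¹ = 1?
0.0735 + 0.0441i - 0.0735j + 0.0441k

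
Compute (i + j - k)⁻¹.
-0.3333i - 0.3333j + 0.3333k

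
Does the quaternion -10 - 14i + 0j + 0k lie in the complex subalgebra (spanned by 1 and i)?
Yes. The quaternion -10 - 14i has j- and k-coefficients y = z = 0, so it lies in the complex subalgebra spanned by 1 and i.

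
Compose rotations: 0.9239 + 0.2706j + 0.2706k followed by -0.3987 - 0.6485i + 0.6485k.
-0.5438 - 0.7746i + 0.0676j + 0.3158k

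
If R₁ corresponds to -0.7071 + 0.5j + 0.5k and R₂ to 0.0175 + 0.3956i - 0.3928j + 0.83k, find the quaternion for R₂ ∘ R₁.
-0.231 - 0.8911i + 0.0887j - 0.3803k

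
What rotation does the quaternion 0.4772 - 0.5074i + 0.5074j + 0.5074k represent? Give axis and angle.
axis = (-√3/3, √3/3, √3/3), θ = 123°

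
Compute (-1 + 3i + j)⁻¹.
-0.0909 - 0.2727i - 0.0909j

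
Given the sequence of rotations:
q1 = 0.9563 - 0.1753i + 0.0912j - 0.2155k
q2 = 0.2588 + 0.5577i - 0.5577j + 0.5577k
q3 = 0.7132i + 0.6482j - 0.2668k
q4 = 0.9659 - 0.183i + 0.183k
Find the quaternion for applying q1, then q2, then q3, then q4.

q2 · q1 = 0.5163 + 0.5573i - 0.4873j + 0.4307k
q3 · q2 · q1 = 0.0333 + 0.5174i - 0.1212j - 0.8465k
q4 · q3 · q2 · q1 = 0.2818 + 0.5158i - 0.1773j - 0.7894k
0.2818 + 0.5158i - 0.1773j - 0.7894k


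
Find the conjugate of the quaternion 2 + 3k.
2 - 3k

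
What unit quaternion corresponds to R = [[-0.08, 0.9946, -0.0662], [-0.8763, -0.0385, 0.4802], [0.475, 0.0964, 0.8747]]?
0.6626 - 0.1448i - 0.2042j - 0.7059k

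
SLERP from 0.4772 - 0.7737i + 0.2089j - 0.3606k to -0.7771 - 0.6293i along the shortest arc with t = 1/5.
0.2168 - 0.897i + 0.1931j - 0.3334k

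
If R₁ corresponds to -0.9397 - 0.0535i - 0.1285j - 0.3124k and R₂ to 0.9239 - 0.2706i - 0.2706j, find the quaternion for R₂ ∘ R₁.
-0.9174 + 0.2894i + 0.051j - 0.2683k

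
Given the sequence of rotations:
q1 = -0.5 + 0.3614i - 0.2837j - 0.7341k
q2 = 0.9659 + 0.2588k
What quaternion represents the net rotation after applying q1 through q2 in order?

q2 · q1 = -0.293 + 0.4225i - 0.1805j - 0.8385k
-0.293 + 0.4225i - 0.1805j - 0.8385k


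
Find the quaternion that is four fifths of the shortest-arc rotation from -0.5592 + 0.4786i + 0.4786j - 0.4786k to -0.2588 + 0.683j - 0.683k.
-0.3321 + 0.1024i + 0.663j - 0.663k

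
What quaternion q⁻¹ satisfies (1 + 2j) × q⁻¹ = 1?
0.2 - 0.4j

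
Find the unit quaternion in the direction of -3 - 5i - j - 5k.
-0.3873 - 0.6455i - 0.1291j - 0.6455k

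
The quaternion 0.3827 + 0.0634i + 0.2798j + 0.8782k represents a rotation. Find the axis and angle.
axis = (0.0686, 0.3029, 0.9506), θ = 3π/4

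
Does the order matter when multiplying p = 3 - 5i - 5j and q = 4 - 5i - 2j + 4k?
Yes: pq = -23 - 55i - 6j - 3k ≠ -23 - 15i - 46j + 27k = qp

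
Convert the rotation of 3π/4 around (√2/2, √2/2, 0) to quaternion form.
0.3827 + 0.6533i + 0.6533j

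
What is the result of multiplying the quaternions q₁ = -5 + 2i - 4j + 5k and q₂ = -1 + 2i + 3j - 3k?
28 - 15i + 5j + 24k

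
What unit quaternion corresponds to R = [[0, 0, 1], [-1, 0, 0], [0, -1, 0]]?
-0.5 + 0.5i - 0.5j + 0.5k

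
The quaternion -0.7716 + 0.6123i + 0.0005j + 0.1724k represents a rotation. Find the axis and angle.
axis = (0.9626, 0.0008, 0.271), θ = 281°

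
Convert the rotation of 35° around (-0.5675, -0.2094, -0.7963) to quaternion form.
0.9537 - 0.1707i - 0.063j - 0.2395k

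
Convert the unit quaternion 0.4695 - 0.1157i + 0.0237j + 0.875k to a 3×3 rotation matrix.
[[-0.5324, -0.8271, -0.1802], [0.8161, -0.558, 0.1501], [-0.2247, -0.0672, 0.9721]]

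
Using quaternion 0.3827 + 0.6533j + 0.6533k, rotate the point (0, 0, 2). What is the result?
(1, 1.707, 0.293)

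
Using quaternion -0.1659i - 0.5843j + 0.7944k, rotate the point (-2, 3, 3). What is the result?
(1.681, -4.124, -1.471)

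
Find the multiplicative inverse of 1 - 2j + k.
0.1667 + 0.3333j - 0.1667k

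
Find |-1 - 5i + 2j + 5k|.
√55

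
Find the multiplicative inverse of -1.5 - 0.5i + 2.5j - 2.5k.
-0.1 + 0.0333i - 0.1667j + 0.1667k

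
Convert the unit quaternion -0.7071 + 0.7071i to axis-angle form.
axis = (1, 0, 0), θ = 3π/2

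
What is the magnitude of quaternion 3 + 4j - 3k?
√34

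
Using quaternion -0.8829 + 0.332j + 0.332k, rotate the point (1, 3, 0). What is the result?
(2.318, 1.752, 1.248)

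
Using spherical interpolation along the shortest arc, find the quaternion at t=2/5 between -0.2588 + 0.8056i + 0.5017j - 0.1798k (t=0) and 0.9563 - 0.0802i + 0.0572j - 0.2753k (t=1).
-0.6916 + 0.6368i + 0.3405j + 0.0113k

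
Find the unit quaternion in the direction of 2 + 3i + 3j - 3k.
0.3592 + 0.5388i + 0.5388j - 0.5388k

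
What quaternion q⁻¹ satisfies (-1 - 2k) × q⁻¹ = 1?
-0.2 + 0.4k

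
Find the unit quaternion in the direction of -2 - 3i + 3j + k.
-0.417 - 0.6255i + 0.6255j + 0.2085k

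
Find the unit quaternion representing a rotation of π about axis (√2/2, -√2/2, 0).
0.7071i - 0.7071j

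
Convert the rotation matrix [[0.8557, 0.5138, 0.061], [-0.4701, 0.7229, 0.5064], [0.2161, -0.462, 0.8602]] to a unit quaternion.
0.9272 - 0.2611i - 0.0418j - 0.2653k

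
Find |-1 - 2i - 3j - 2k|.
√18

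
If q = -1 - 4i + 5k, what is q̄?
-1 + 4i - 5k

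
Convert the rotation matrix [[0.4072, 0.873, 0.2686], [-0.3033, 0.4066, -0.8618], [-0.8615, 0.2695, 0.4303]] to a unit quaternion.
0.749 + 0.3776i + 0.3772j - 0.3926k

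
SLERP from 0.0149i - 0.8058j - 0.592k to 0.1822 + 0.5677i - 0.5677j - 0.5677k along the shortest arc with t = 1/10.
0.0195 + 0.0744i - 0.7957j - 0.6007k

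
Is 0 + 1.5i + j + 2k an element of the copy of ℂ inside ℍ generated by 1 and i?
No. The quaternion 1.5i + j + 2k has j-coefficient y = 1 and k-coefficient z = 2, not both zero, so it does not lie in the complex subalgebra spanned by 1 and i.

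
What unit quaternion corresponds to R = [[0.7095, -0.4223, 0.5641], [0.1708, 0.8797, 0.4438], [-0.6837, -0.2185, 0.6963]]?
0.9063 - 0.1827i + 0.3442j + 0.1636k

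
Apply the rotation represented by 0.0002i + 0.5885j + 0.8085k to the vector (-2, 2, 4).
(2.002, 3.191, 3.132)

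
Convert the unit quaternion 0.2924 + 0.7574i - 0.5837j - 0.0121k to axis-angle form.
axis = (0.792, -0.6104, -0.0127), θ = 146°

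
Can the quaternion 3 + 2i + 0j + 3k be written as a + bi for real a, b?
No. The quaternion 3 + 2i + 3k has j-coefficient y = 0 and k-coefficient z = 3, not both zero, so it does not lie in the complex subalgebra spanned by 1 and i.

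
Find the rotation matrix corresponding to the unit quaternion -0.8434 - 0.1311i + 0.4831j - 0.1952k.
[[0.457, -0.4559, -0.7637], [0.2026, 0.8894, -0.4097], [0.8661, 0.0325, 0.4989]]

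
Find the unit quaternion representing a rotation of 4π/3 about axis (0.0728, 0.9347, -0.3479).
-0.5 + 0.063i + 0.8095j - 0.3013k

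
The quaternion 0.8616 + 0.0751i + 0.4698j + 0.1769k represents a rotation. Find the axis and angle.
axis = (0.148, 0.9256, 0.3485), θ = 61°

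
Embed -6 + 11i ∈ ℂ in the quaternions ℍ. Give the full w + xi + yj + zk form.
-6 + 11i + 0j + 0k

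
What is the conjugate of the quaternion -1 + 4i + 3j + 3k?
-1 - 4i - 3j - 3k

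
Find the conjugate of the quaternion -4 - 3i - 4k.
-4 + 3i + 4k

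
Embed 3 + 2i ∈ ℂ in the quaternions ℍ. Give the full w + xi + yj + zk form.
3 + 2i + 0j + 0k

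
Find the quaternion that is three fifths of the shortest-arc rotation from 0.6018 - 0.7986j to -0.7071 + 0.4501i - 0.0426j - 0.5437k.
0.7904 - 0.3155i - 0.3612j + 0.3811k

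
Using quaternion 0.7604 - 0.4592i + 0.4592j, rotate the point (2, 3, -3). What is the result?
(-2.204, -1.204, -3.961)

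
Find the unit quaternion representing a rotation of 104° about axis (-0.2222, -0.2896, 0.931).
0.6157 - 0.1751i - 0.2282j + 0.7336k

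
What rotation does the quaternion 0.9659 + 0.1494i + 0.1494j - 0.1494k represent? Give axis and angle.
axis = (√3/3, √3/3, -√3/3), θ = π/6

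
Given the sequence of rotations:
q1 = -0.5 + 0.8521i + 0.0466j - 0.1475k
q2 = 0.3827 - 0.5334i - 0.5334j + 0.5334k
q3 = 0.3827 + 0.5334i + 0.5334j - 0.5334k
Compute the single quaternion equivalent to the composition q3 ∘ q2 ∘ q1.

q2 · q1 = 0.3667 + 0.6466i + 0.6604j + 0.1065k
q3 · q2 · q1 = -0.5 + 0.8521i + 0.0466j - 0.1475k
-0.5 + 0.8521i + 0.0466j - 0.1475k


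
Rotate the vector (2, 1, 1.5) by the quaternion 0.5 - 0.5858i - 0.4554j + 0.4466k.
(-1.008, 2.144, -1.28)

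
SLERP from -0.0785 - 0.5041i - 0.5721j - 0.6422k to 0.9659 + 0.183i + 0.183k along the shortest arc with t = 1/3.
-0.4792 - 0.4757i - 0.4501j - 0.5843k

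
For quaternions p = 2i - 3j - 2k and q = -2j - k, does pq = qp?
No: pq = -8 - i + 2j - 4k ≠ -8 + i - 2j + 4k = qp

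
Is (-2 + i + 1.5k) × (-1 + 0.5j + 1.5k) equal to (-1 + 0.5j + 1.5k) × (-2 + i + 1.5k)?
No: pq = -0.25 - 1.75i - 2.5j - 4k ≠ -0.25 - 0.25i + 0.5j - 5k = qp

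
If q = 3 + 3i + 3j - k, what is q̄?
3 - 3i - 3j + k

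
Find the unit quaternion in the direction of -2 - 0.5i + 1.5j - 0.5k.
-0.7698 - 0.1925i + 0.5774j - 0.1925k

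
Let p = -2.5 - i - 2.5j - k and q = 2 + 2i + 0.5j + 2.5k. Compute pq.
0.75 - 12.75i - 5.75j - 3.75k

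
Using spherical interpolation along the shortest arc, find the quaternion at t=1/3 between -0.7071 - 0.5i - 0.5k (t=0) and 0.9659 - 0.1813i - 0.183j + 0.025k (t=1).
-0.8783 - 0.293i + 0.0695j - 0.3713k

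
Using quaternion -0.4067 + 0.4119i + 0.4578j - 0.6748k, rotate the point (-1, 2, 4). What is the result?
(-3.727, -2.557, -0.756)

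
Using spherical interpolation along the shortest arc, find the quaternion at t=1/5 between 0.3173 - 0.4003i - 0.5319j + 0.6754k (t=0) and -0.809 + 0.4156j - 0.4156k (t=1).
0.4375 - 0.3304i - 0.5292j + 0.6476k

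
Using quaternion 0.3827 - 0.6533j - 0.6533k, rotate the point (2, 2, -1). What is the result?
(0.086, -1.561, 2.561)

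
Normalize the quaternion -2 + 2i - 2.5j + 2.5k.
-0.4417 + 0.4417i - 0.5522j + 0.5522k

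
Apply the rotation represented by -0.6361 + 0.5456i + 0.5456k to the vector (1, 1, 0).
(1.099, -0.885, -0.099)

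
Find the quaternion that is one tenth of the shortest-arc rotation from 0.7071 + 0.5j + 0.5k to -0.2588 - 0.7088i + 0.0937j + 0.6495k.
0.6454 - 0.0994i + 0.4952j + 0.5731k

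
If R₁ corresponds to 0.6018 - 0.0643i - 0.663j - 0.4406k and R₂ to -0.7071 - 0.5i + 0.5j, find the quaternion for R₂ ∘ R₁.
-0.1262 - 0.4757i + 0.5494j + 0.6752k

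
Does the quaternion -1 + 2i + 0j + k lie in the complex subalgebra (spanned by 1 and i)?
No. The quaternion -1 + 2i + k has j-coefficient y = 0 and k-coefficient z = 1, not both zero, so it does not lie in the complex subalgebra spanned by 1 and i.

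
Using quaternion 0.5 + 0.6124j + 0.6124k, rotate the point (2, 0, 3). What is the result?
(0.837, 3.475, -0.475)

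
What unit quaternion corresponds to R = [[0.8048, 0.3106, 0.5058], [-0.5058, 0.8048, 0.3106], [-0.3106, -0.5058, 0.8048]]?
0.9239 - 0.2209i + 0.2209j - 0.2209k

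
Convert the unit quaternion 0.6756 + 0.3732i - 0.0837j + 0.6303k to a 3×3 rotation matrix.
[[0.1914, -0.9141, 0.3574], [0.7892, -0.0731, -0.6098], [0.5836, 0.3988, 0.7074]]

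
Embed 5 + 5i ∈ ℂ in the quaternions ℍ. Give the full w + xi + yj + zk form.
5 + 5i + 0j + 0k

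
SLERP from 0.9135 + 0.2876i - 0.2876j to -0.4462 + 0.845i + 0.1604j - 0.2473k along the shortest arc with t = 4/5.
0.6548 - 0.6862i - 0.2242j + 0.2239k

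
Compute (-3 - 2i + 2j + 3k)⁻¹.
-0.1154 + 0.0769i - 0.0769j - 0.1154k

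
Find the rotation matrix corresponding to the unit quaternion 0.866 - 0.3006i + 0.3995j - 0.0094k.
[[0.6806, -0.2239, 0.6976], [-0.2565, 0.8191, 0.5131], [-0.6863, -0.5281, 0.5001]]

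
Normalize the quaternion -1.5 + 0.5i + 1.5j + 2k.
-0.5071 + 0.169i + 0.5071j + 0.6761k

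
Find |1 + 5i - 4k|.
√42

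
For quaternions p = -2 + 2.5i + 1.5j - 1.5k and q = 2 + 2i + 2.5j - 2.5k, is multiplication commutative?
No: pq = -16.5 + i + 1.25j + 5.25k ≠ -16.5 + i - 5.25j - 1.25k = qp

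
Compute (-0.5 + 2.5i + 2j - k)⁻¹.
-0.0435 - 0.2174i - 0.1739j + 0.087k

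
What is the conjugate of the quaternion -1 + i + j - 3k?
-1 - i - j + 3k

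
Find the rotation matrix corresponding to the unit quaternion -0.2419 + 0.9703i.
[[1, 0, 0], [0, -0.883, 0.4694], [0, -0.4694, -0.883]]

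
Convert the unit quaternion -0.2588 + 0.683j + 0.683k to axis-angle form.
axis = (0, √2/2, √2/2), θ = 7π/6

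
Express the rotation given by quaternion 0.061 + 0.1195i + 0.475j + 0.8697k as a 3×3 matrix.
[[-0.964, 0.0074, 0.2658], [0.2196, -0.5413, 0.8116], [0.1499, 0.8408, 0.5202]]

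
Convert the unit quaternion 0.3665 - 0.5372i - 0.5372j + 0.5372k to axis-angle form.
axis = (-√3/3, -√3/3, √3/3), θ = 137°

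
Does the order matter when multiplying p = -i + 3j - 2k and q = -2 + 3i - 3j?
Yes: pq = 12 - 4i - 12j - 2k ≠ 12 + 8i + 10k = qp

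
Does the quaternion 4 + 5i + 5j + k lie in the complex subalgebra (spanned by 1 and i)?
No. The quaternion 4 + 5i + 5j + k has j-coefficient y = 5 and k-coefficient z = 1, not both zero, so it does not lie in the complex subalgebra spanned by 1 and i.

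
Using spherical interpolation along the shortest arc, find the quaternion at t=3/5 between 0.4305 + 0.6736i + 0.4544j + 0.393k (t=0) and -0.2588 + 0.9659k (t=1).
0.0331 + 0.3473i + 0.2343j + 0.9074k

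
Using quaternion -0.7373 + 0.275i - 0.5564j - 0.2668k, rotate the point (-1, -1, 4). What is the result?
(3.156, 2.016, 1.994)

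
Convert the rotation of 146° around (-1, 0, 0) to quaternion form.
0.2924 - 0.9563i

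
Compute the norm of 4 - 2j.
√20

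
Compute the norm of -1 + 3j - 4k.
√26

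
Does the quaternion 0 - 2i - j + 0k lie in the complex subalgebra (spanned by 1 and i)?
No. The quaternion -2i - j has j-coefficient y = -1 and k-coefficient z = 0, not both zero, so it does not lie in the complex subalgebra spanned by 1 and i.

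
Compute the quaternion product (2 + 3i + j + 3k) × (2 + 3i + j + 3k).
-15 + 12i + 4j + 12k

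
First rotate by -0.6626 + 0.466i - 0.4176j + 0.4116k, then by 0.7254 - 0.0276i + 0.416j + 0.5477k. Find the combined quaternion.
-0.5195 + 0.7563i - 0.312j - 0.2467k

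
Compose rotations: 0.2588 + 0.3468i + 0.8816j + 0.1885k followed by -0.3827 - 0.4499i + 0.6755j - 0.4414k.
-0.4553 + 0.2673i - 0.2308j - 0.8173k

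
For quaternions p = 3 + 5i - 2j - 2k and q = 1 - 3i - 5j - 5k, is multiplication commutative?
No: pq = -2 - 4i + 14j - 48k ≠ -2 - 4i - 48j + 14k = qp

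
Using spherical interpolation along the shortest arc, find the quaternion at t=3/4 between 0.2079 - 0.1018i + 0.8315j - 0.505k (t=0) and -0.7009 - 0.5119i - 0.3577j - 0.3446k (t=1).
0.6802 + 0.4106i + 0.5936j + 0.1281k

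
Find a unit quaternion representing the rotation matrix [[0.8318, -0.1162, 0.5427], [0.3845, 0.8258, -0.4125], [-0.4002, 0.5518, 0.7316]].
0.9205 + 0.2619i + 0.2561j + 0.136k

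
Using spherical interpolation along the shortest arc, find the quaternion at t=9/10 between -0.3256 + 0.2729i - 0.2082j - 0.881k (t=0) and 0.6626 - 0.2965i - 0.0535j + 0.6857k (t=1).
-0.6345 + 0.2971i + 0.0269j - 0.7131k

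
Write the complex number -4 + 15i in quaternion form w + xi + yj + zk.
-4 + 15i + 0j + 0k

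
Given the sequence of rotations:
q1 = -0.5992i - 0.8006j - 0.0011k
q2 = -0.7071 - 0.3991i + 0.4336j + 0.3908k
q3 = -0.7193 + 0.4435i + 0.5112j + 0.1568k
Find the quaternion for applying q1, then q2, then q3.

q2 · q1 = 0.1084 + 0.7361i + 0.3315j + 0.5801k
q3 · q2 · q1 = -0.6649 - 0.2368i - 0.3249j - 0.6295k
-0.6649 - 0.2368i - 0.3249j - 0.6295k


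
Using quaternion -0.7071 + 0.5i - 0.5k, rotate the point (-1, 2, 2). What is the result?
(-2.914, 0.707, 0.086)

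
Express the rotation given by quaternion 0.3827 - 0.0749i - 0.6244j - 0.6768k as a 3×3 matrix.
[[-0.6959, 0.6116, -0.3765], [-0.4245, 0.0727, 0.9025], [0.5793, 0.7879, 0.209]]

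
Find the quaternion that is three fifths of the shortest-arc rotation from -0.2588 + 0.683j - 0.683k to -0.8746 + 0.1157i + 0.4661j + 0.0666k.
-0.7153 + 0.0785i + 0.6373j - 0.2757k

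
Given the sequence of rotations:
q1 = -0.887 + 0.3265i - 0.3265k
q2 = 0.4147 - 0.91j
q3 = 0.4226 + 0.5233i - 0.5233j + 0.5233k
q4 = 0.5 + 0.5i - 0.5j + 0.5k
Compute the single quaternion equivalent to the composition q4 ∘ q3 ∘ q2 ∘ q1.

q2 · q1 = -0.3678 + 0.4325i + 0.8072j + 0.1617k
q3 · q2 · q1 = -0.044 - 0.5167i + 0.6753j + 0.5246k
q4 · q3 · q2 · q1 = 0.3117 - 0.8803i - 0.161j + 0.3196k
0.3117 - 0.8803i - 0.161j + 0.3196k


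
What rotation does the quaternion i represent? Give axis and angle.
axis = (1, 0, 0), θ = π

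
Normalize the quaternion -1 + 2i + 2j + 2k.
-0.2774 + 0.5547i + 0.5547j + 0.5547k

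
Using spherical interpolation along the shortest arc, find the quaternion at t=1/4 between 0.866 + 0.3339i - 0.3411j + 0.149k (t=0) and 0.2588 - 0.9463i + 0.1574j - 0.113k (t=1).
0.6734 + 0.6251i - 0.3558j + 0.1709k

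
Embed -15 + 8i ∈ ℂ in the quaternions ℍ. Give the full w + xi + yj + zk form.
-15 + 8i + 0j + 0k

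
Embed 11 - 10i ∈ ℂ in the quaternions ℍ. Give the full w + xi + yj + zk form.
11 - 10i + 0j + 0k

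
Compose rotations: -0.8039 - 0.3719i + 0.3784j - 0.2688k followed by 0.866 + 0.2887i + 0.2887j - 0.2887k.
-0.7757 - 0.5225i + 0.2806j + 0.2159k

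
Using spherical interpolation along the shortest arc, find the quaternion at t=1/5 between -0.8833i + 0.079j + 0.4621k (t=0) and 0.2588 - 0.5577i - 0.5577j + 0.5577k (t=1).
0.0573 - 0.8578i - 0.0577j + 0.5076k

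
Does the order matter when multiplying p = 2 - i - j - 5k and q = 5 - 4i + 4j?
Yes: pq = 10 + 7i + 23j - 33k ≠ 10 - 33i - 17j - 17k = qp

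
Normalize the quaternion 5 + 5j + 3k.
0.6509 + 0.6509j + 0.3906k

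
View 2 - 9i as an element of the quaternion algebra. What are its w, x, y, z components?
2 - 9i + 0j + 0k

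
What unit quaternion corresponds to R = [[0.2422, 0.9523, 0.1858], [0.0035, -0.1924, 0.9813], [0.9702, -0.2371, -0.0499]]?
-0.5 + 0.6092i + 0.3922j + 0.4744k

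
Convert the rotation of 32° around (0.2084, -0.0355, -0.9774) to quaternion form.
0.9613 + 0.0574i - 0.0098j - 0.2694k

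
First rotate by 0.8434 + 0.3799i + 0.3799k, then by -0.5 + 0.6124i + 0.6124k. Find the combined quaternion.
-0.887 + 0.3265i + 0.3265k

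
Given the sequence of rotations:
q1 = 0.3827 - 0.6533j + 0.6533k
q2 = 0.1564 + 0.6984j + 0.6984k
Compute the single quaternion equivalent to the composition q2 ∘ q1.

q2 · q1 = 0.0599 + 0.9125i + 0.1651j + 0.3695k
0.0599 + 0.9125i + 0.1651j + 0.3695k


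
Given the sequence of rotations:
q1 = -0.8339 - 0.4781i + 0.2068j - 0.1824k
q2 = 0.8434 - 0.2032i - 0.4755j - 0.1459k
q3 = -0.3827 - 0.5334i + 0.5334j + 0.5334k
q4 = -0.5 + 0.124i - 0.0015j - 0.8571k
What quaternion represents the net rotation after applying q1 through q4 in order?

q2 · q1 = -0.7287 - 0.1169i + 0.6036j - 0.3015k
q3 · q2 · q1 = 0.0554 - 0.0494i - 0.8429j - 0.5329k
q4 · q3 · q2 · q1 = -0.4796 - 0.6901i + 0.5298j + 0.1144k
-0.4796 - 0.6901i + 0.5298j + 0.1144k


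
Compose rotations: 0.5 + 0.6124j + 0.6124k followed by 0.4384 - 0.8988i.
0.2192 - 0.4494i + 0.8189j - 0.2819k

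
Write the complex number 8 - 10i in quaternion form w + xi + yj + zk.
8 - 10i + 0j + 0k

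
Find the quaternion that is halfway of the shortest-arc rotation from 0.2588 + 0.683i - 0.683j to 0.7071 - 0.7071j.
0.5292 + 0.3742i - 0.7616j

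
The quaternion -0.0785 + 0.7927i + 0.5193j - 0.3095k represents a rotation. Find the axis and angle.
axis = (0.7952, 0.5209, -0.3105), θ = 189°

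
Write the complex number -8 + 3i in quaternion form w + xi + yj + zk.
-8 + 3i + 0j + 0k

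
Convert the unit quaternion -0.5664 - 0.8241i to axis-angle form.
axis = (-1, 0, 0), θ = 249°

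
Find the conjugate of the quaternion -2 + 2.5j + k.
-2 - 2.5j - k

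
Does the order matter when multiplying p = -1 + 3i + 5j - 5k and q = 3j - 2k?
Yes: pq = -25 + 5i + 3j + 11k ≠ -25 - 5i - 9j - 7k = qp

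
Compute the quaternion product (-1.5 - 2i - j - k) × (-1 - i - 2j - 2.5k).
-5 + 4i + 7.75k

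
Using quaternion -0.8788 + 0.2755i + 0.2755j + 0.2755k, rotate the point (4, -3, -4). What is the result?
(2.207, -5.963, 0.756)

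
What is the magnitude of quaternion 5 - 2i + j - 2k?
√34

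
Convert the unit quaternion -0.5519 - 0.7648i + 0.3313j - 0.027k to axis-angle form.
axis = (-0.9171, 0.3973, -0.0324), θ = 247°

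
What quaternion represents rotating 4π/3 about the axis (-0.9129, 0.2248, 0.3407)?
-0.5 - 0.7906i + 0.1947j + 0.2951k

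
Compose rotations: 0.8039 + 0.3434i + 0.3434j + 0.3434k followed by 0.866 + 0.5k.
0.5245 + 0.1257i + 0.4691j + 0.6993k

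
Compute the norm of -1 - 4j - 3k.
√26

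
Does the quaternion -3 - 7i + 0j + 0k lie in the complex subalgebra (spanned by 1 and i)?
Yes. The quaternion -3 - 7i has j- and k-coefficients y = z = 0, so it lies in the complex subalgebra spanned by 1 and i.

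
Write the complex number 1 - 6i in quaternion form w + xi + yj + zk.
1 - 6i + 0j + 0k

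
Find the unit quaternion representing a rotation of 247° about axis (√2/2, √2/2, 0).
-0.5519 + 0.5896i + 0.5896j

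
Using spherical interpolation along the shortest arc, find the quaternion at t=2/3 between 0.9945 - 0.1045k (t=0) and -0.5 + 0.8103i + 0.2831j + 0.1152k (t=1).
0.7616 - 0.6i - 0.2096j - 0.1264k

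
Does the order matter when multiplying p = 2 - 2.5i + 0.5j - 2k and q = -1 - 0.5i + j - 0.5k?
Yes: pq = -4.75 + 3.25i + 1.25j - 1.25k ≠ -4.75 - 0.25i + 1.75j + 3.25k = qp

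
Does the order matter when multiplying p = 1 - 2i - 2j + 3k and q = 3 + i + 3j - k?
Yes: pq = 14 - 12i - 2j + 4k ≠ 14 + 2i - 4j + 12k = qp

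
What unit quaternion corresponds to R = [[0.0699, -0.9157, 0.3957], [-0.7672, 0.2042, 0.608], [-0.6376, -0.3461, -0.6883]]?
0.3827 - 0.6233i + 0.675j + 0.097k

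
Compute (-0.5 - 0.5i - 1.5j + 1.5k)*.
-0.5 + 0.5i + 1.5j - 1.5k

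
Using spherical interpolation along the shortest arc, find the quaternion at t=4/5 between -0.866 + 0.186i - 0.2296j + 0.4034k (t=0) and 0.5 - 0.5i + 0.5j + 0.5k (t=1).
-0.6469 + 0.4793i - 0.4901j - 0.3341k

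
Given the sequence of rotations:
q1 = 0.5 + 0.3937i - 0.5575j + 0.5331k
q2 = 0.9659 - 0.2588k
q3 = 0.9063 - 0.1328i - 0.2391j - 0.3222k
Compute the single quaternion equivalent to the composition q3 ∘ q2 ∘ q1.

q2 · q1 = 0.6209 + 0.236i - 0.6404j + 0.3855k
q3 · q2 · q1 = 0.5652 - 0.1671i - 0.7537j + 0.2908k
0.5652 - 0.1671i - 0.7537j + 0.2908k


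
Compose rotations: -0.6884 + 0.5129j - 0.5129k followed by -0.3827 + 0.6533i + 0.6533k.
0.5985 - 0.7848i + 0.1388j + 0.0816k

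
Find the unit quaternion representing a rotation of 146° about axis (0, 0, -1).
0.2924 - 0.9563k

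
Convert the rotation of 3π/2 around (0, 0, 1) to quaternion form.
-0.7071 + 0.7071k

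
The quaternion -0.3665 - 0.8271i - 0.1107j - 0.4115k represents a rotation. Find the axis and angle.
axis = (-0.889, -0.119, -0.4423), θ = 223°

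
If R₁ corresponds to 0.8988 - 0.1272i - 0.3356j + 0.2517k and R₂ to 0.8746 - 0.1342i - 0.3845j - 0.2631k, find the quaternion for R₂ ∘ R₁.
0.7062 - 0.4169i - 0.5719j - 0.0202k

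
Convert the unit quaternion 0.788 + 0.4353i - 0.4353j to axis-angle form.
axis = (√2/2, -√2/2, 0), θ = 76°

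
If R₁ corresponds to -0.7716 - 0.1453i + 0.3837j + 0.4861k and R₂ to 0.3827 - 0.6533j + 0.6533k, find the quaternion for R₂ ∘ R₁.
-0.3622 - 0.6238i + 0.556j - 0.413k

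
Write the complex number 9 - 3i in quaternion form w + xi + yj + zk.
9 - 3i + 0j + 0k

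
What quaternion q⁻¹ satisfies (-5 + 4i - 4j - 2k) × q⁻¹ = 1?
-0.082 - 0.0656i + 0.0656j + 0.0328k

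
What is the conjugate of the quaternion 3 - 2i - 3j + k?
3 + 2i + 3j - k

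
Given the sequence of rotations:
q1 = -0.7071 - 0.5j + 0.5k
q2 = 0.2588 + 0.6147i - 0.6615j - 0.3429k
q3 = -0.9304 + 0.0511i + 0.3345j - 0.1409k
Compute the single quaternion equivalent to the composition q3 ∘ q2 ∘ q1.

q2 · q1 = -0.3423 - 0.9369i + 0.031j + 0.0645k
q3 · q2 · q1 = 0.3651 + 0.8801i - 0.0146j + 0.3032k
0.3651 + 0.8801i - 0.0146j + 0.3032k


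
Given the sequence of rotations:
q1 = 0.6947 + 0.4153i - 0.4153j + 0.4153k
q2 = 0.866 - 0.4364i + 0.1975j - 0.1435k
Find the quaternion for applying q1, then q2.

q2 · q1 = 0.9245 + 0.0789i - 0.1008j + 0.3592k
0.9245 + 0.0789i - 0.1008j + 0.3592k


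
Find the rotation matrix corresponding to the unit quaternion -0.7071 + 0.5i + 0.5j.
[[0.5, 0.5, -0.7071], [0.5, 0.5, 0.7071], [0.7071, -0.7071, 0]]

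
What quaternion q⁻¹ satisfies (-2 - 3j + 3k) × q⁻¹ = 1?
-0.0909 + 0.1364j - 0.1364k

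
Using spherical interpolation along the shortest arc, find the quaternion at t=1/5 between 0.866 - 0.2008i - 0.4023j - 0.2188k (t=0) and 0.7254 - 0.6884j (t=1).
0.8506 - 0.1625i - 0.4676j - 0.1771k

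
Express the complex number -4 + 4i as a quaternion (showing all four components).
-4 + 4i + 0j + 0k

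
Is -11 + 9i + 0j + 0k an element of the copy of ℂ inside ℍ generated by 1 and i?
Yes. The quaternion -11 + 9i has j- and k-coefficients y = z = 0, so it lies in the complex subalgebra spanned by 1 and i.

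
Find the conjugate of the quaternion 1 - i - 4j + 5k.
1 + i + 4j - 5k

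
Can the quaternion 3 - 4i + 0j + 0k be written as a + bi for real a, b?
Yes. The quaternion 3 - 4i has j- and k-coefficients y = z = 0, so it lies in the complex subalgebra spanned by 1 and i.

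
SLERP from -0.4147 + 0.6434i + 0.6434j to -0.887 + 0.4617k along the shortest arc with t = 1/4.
-0.6287 + 0.5401i + 0.5401j + 0.146k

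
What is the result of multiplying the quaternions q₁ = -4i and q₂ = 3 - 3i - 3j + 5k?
-12 - 12i + 20j + 12k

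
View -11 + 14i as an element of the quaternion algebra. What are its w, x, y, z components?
-11 + 14i + 0j + 0k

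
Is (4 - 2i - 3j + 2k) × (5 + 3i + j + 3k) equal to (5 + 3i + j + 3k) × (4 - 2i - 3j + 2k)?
No: pq = 23 - 9i + j + 29k ≠ 23 + 13i - 23j + 15k = qp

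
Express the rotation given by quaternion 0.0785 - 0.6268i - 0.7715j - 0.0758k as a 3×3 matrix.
[[-0.2019, 0.9791, -0.0261], [0.9553, 0.2028, 0.2154], [0.2161, 0.0186, -0.9762]]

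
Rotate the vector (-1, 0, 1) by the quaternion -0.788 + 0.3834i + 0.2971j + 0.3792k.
(-0.713, 1.199, -0.23)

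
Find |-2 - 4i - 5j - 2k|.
7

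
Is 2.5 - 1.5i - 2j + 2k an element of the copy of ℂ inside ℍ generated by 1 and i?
No. The quaternion 2.5 - 1.5i - 2j + 2k has j-coefficient y = -2 and k-coefficient z = 2, not both zero, so it does not lie in the complex subalgebra spanned by 1 and i.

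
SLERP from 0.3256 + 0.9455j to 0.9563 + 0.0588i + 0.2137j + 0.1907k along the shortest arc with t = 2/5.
0.6671 + 0.0275i + 0.7391j + 0.0891k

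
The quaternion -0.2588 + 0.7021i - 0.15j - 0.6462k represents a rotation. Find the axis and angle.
axis = (0.7269, -0.1553, -0.669), θ = 7π/6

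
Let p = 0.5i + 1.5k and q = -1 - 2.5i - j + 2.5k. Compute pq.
-2.5 + i - 5j - 2k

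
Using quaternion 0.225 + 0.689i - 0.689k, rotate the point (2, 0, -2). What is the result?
(2, 0, -2)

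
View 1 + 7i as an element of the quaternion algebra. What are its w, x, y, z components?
1 + 7i + 0j + 0k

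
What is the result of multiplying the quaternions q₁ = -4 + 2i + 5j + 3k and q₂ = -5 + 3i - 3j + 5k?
14 + 12i - 14j - 56k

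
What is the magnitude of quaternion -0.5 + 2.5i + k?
2.739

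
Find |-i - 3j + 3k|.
√19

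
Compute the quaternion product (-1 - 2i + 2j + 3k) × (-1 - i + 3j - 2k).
-1 - 10i - 12j - 5k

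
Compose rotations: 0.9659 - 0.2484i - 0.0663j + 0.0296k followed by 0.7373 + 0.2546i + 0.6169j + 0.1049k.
0.8132 + 0.088i + 0.5134j + 0.2595k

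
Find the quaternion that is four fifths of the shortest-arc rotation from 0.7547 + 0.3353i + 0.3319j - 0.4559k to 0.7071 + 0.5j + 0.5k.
0.793 + 0.0815i + 0.5117j + 0.3203k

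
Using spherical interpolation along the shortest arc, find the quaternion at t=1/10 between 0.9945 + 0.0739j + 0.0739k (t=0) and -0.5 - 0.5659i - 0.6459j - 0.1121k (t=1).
0.9838 + 0.0668i + 0.1449j + 0.0819k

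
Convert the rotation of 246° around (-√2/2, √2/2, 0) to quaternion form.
-0.5446 - 0.593i + 0.593j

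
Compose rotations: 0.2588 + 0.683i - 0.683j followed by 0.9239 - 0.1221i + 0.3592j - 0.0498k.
0.5678 + 0.5654i - 0.5721j - 0.1748k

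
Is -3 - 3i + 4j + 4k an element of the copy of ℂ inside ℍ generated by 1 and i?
No. The quaternion -3 - 3i + 4j + 4k has j-coefficient y = 4 and k-coefficient z = 4, not both zero, so it does not lie in the complex subalgebra spanned by 1 and i.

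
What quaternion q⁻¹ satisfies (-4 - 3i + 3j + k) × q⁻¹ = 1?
-0.1143 + 0.0857i - 0.0857j - 0.0286k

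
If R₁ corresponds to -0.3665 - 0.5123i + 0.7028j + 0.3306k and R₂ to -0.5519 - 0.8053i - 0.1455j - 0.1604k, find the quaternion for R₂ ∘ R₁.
-0.055 + 0.6425i + 0.0139j - 0.7642k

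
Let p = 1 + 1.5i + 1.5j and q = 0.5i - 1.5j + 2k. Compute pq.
1.5 + 3.5i - 4.5j - k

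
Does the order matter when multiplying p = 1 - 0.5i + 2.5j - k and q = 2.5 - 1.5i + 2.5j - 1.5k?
Yes: pq = -6 - 4i + 9.5j - 1.5k ≠ -6 - 1.5i + 8j - 6.5k = qp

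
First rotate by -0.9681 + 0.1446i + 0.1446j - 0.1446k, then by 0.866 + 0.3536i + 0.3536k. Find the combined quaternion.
-0.8384 - 0.2682i + 0.2275j - 0.4164k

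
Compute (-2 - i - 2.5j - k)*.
-2 + i + 2.5j + k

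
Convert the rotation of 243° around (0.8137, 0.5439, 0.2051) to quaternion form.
-0.5225 + 0.6938i + 0.4638j + 0.1749k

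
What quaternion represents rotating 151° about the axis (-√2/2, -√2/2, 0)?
0.2504 - 0.6846i - 0.6846j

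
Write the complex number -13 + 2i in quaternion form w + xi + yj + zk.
-13 + 2i + 0j + 0k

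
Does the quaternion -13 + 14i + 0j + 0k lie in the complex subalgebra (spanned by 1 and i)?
Yes. The quaternion -13 + 14i has j- and k-coefficients y = z = 0, so it lies in the complex subalgebra spanned by 1 and i.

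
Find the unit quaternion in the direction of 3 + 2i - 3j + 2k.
0.5883 + 0.3922i - 0.5883j + 0.3922k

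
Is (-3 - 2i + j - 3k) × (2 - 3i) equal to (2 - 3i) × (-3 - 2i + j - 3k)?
No: pq = -12 + 5i + 11j - 3k ≠ -12 + 5i - 7j - 9k = qp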